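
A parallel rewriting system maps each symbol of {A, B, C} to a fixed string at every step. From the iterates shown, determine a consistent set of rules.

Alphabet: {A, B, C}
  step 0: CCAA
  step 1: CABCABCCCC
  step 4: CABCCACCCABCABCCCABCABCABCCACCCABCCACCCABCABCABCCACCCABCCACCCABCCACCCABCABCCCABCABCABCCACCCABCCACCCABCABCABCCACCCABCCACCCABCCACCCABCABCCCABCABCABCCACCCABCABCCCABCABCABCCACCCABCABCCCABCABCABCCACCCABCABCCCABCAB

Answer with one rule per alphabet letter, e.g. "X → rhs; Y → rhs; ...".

A->CC, B->ACC, C->CAB

  step 0 ⇒ step 1: CCAA ⇒ CAB·CAB·CC·CC
    A ↦ CC
    C ↦ CAB
    B ↦ ACC  (constrained at step 1)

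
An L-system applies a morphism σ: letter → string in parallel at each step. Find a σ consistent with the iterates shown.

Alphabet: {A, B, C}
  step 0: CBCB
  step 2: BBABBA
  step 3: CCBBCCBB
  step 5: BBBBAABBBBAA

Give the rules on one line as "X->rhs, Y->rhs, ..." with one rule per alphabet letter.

  step 2 ⇒ step 3: BBABBA ⇒ C·C·BB·C·C·BB
    A ↦ BB
    B ↦ C
    C ↦ A  (constrained at step 0)

A->BB, B->C, C->A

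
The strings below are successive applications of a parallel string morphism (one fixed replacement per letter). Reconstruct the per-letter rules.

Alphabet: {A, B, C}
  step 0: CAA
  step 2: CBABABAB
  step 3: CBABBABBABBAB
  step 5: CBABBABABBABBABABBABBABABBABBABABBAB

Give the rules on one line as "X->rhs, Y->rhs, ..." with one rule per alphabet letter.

  step 2 ⇒ step 3: CBABABAB ⇒ CB·AB·B·AB·B·AB·B·AB
    A ↦ B
    B ↦ AB
    C ↦ CB

A->B, B->AB, C->CB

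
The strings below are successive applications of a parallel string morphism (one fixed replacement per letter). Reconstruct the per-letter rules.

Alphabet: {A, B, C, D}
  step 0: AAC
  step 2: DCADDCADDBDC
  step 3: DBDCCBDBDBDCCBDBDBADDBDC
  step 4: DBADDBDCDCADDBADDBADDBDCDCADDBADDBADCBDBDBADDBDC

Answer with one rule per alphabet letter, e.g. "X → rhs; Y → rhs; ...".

A->CB, B->AD, C->DC, D->DB

  step 3 ⇒ step 4: DBDCCBDBDBDCCBDBDBADDBDC ⇒ DB·AD·DB·DC·DC·AD·DB·AD·DB·AD·DB·DC·DC·AD·DB·AD·DB·AD·CB·DB·DB·AD·DB·DC
    A ↦ CB
    B ↦ AD
    C ↦ DC
    D ↦ DB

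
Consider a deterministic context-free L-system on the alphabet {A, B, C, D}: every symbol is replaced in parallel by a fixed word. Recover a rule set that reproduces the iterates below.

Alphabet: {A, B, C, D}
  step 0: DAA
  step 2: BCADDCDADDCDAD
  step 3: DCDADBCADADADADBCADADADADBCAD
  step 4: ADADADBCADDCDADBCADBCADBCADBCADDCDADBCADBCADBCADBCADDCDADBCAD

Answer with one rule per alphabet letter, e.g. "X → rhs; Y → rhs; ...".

A->BC, B->DCD, C->AD, D->AD

  step 3 ⇒ step 4: DCDADBCADADADADBCADADADADBCAD ⇒ AD·AD·AD·BC·AD·DCD·AD·BC·AD·BC·AD·BC·AD·BC·AD·DCD·AD·BC·AD·BC·AD·BC·AD·BC·AD·DCD·AD·BC·AD
    A ↦ BC
    B ↦ DCD
    C ↦ AD
    D ↦ AD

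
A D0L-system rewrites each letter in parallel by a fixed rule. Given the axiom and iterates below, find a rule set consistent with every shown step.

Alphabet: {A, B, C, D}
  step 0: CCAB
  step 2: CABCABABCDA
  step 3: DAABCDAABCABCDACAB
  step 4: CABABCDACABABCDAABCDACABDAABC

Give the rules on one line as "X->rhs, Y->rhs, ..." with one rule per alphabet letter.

  step 3 ⇒ step 4: DAABCDAABCABCDACAB ⇒ C·AB·AB·C·DA·C·AB·AB·C·DA·AB·C·DA·C·AB·DA·AB·C
    A ↦ AB
    B ↦ C
    C ↦ DA
    D ↦ C

A->AB, B->C, C->DA, D->C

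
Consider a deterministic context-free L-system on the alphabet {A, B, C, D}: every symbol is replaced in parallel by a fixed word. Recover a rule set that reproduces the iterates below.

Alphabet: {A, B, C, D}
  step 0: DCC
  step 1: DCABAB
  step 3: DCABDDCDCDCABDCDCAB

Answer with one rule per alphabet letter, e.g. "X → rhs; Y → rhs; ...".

  step 0 ⇒ step 1: DCC ⇒ DC·AB·AB
    C ↦ AB
    D ↦ DC
    A ↦ DD  (constrained at step 1)
    B ↦ C  (constrained at step 1)

A->DD, B->C, C->AB, D->DC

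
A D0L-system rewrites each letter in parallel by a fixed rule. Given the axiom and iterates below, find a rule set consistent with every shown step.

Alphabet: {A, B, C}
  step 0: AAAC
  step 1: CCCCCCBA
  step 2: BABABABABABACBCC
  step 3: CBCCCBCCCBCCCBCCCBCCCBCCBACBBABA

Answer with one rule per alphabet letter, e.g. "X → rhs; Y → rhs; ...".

  step 2 ⇒ step 3: BABABABABABACBCC ⇒ CB·CC·CB·CC·CB·CC·CB·CC·CB·CC·CB·CC·BA·CB·BA·BA
    A ↦ CC
    B ↦ CB
    C ↦ BA

A->CC, B->CB, C->BA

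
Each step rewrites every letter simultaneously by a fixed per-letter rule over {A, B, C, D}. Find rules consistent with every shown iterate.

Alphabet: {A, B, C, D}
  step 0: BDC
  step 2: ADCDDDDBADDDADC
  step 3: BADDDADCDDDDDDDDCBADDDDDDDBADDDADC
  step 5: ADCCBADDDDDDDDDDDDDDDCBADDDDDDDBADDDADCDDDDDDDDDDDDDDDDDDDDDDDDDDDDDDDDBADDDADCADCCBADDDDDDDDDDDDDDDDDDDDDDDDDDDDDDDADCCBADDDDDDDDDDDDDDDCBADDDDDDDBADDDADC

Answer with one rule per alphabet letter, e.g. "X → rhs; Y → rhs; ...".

  step 2 ⇒ step 3: ADCDDDDBADDDADC ⇒ BAD·DD·ADC·DD·DD·DD·DD·C·BAD·DD·DD·DD·BAD·DD·ADC
    A ↦ BAD
    B ↦ C
    C ↦ ADC
    D ↦ DD

A->BAD, B->C, C->ADC, D->DD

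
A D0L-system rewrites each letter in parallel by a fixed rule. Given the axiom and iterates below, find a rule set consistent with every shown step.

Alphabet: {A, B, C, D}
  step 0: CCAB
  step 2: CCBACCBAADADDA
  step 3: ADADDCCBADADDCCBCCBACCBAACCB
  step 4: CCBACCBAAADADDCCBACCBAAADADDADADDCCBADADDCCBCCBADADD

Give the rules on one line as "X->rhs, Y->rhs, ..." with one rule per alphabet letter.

A->CCB, B->D, C->AD, D->A

  step 3 ⇒ step 4: ADADDCCBADADDCCBCCBACCBAACCB ⇒ CCB·A·CCB·A·A·AD·AD·D·CCB·A·CCB·A·A·AD·AD·D·AD·AD·D·CCB·AD·AD·D·CCB·CCB·AD·AD·D
    A ↦ CCB
    B ↦ D
    C ↦ AD
    D ↦ A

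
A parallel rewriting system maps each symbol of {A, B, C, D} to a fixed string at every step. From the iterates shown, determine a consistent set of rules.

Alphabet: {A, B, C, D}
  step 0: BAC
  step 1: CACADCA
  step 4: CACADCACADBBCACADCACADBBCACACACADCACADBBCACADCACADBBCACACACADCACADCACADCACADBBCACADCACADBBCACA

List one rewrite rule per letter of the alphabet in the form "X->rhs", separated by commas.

A->CAD, B->CA, C->CA, D->BB

  step 0 ⇒ step 1: BAC ⇒ CA·CAD·CA
    A ↦ CAD
    B ↦ CA
    C ↦ CA
    D ↦ BB  (constrained at step 1)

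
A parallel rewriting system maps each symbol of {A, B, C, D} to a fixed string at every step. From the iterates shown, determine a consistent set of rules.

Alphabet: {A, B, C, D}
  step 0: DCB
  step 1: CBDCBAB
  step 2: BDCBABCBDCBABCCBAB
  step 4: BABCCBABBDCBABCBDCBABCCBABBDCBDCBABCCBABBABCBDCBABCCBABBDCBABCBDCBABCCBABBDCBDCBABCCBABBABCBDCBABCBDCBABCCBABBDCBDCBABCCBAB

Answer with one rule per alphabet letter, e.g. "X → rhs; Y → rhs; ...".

  step 1 ⇒ step 2: CBDCBAB ⇒ BDC·BAB·C·BDC·BAB·CC·BAB
    A ↦ CC
    B ↦ BAB
    C ↦ BDC
    D ↦ C

A->CC, B->BAB, C->BDC, D->C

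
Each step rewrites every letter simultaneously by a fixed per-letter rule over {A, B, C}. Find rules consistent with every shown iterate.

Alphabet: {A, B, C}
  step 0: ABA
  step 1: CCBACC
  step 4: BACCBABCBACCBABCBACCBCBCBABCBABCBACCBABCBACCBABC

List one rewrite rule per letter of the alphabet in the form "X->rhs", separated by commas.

A->CC, B->BA, C->BC

  step 0 ⇒ step 1: ABA ⇒ CC·BA·CC
    A ↦ CC
    B ↦ BA
    C ↦ BC  (constrained at step 1)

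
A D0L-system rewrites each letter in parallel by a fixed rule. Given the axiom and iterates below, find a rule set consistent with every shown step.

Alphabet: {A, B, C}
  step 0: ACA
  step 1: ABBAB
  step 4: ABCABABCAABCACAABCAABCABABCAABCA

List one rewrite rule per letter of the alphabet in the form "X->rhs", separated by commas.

A->AB, B->CA, C->B

  step 0 ⇒ step 1: ACA ⇒ AB·B·AB
    A ↦ AB
    C ↦ B
    B ↦ CA  (constrained at step 1)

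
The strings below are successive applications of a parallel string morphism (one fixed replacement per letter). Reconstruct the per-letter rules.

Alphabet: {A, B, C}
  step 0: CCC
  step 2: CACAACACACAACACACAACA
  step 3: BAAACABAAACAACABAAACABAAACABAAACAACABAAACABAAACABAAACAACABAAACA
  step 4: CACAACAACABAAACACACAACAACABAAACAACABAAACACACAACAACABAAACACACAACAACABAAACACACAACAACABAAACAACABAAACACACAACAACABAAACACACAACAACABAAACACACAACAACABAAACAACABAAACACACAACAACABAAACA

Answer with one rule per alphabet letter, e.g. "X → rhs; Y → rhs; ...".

  step 3 ⇒ step 4: BAAACABAAACAACABAAACABAAACABAAACAACABAAACABAAACABAAACAACABAAACA ⇒ C·ACA·ACA·ACA·BAA·ACA·C·ACA·ACA·ACA·BAA·ACA·ACA·BAA·ACA·C·ACA·ACA·ACA·BAA·ACA·C·ACA·ACA·ACA·BAA·ACA·C·ACA·ACA·ACA·BAA·ACA·ACA·BAA·ACA·C·ACA·ACA·ACA·BAA·ACA·C·ACA·ACA·ACA·BAA·ACA·C·ACA·ACA·ACA·BAA·ACA·ACA·BAA·ACA·C·ACA·ACA·ACA·BAA·ACA
    A ↦ ACA
    B ↦ C
    C ↦ BAA

A->ACA, B->C, C->BAA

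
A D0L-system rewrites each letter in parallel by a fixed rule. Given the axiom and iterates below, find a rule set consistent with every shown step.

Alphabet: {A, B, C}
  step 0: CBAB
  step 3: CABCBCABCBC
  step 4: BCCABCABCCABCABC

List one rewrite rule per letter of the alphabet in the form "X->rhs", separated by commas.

  step 3 ⇒ step 4: CABCBCABCBC ⇒ BC·C·A·BC·A·BC·C·A·BC·A·BC
    A ↦ C
    B ↦ A
    C ↦ BC

A->C, B->A, C->BC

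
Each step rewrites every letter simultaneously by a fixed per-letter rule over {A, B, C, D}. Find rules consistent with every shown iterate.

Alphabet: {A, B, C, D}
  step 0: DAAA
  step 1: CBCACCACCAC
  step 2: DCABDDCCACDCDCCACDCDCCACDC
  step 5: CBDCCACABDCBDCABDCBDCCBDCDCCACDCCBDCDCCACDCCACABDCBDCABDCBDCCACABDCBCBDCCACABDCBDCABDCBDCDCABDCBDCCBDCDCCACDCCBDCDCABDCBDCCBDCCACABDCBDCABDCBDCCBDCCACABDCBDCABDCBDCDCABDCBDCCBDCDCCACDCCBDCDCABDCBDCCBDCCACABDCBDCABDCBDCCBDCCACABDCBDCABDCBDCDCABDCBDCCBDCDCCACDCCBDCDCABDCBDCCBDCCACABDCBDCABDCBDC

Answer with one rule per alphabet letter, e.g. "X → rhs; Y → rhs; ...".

  step 1 ⇒ step 2: CBCACCACCAC ⇒ DC·ABD·DC·CAC·DC·DC·CAC·DC·DC·CAC·DC
    A ↦ CAC
    B ↦ ABD
    C ↦ DC
  step 0 ⇒ step 1: DAAA ⇒ CB·CAC·CAC·CAC
    D ↦ CB

A->CAC, B->ABD, C->DC, D->CB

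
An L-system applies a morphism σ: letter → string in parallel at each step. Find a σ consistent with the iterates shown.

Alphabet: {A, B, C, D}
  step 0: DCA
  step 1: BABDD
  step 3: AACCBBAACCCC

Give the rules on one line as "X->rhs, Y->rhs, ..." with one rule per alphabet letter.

  step 0 ⇒ step 1: DCA ⇒ B·A·BDD
    A ↦ BDD
    C ↦ A
    D ↦ B
    B ↦ CC  (constrained at step 1)

A->BDD, B->CC, C->A, D->B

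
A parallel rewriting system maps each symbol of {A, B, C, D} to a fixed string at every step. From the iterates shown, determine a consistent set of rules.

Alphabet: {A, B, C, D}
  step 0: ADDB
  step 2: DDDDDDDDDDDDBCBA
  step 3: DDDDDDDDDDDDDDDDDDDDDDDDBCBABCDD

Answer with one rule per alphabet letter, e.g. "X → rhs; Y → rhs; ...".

  step 2 ⇒ step 3: DDDDDDDDDDDDBCBA ⇒ DD·DD·DD·DD·DD·DD·DD·DD·DD·DD·DD·DD·BC·BA·BC·DD
    A ↦ DD
    B ↦ BC
    C ↦ BA
    D ↦ DD

A->DD, B->BC, C->BA, D->DD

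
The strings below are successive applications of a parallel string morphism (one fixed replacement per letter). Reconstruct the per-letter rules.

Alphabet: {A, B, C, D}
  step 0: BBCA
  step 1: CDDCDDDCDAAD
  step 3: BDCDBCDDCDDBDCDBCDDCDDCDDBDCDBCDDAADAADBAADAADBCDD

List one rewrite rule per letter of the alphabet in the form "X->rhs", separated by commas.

A->AAD, B->CDD, C->DCD, D->B

  step 0 ⇒ step 1: BBCA ⇒ CDD·CDD·DCD·AAD
    A ↦ AAD
    B ↦ CDD
    C ↦ DCD
    D ↦ B  (constrained at step 1)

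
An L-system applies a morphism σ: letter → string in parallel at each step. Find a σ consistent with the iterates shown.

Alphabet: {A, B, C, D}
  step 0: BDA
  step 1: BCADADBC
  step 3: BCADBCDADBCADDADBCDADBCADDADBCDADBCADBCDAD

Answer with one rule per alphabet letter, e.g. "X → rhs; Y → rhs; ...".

A->BC, B->BCA, C->D, D->DAD

  step 0 ⇒ step 1: BDA ⇒ BCA·DAD·BC
    A ↦ BC
    B ↦ BCA
    D ↦ DAD
    C ↦ D  (constrained at step 1)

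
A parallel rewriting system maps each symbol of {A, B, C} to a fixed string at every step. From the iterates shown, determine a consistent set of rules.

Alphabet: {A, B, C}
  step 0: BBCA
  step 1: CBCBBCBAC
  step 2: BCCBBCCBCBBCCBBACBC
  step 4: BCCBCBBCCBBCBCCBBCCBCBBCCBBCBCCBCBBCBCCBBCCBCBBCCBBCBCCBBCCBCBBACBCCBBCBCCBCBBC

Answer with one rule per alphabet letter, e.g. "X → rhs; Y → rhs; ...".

A->BAC, B->CB, C->BC

  step 1 ⇒ step 2: CBCBBCBAC ⇒ BC·CB·BC·CB·CB·BC·CB·BAC·BC
    A ↦ BAC
    B ↦ CB
    C ↦ BC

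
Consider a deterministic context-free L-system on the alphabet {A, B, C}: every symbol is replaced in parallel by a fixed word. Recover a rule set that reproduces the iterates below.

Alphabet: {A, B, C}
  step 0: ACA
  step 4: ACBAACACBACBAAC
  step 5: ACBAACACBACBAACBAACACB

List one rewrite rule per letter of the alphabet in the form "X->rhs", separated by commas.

  step 4 ⇒ step 5: ACBAACACBACBAAC ⇒ AC·B·A·AC·AC·B·AC·B·A·AC·B·A·AC·AC·B
    A ↦ AC
    B ↦ A
    C ↦ B

A->AC, B->A, C->B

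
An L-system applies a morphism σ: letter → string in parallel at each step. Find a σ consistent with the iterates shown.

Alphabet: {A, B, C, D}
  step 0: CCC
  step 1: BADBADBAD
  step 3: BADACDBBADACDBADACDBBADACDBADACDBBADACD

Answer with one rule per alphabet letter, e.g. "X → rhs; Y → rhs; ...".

  step 0 ⇒ step 1: CCC ⇒ BAD·BAD·BAD
    C ↦ BAD
    A ↦ CD  (constrained at step 1)
    B ↦ CDB  (constrained at step 1)
    D ↦ A  (constrained at step 1)

A->CD, B->CDB, C->BAD, D->A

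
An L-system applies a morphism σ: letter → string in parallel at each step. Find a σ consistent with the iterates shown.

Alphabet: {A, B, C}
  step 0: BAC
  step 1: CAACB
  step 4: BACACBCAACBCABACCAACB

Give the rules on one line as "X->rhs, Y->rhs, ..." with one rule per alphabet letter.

A->AC, B->CA, C->B

  step 0 ⇒ step 1: BAC ⇒ CA·AC·B
    A ↦ AC
    B ↦ CA
    C ↦ B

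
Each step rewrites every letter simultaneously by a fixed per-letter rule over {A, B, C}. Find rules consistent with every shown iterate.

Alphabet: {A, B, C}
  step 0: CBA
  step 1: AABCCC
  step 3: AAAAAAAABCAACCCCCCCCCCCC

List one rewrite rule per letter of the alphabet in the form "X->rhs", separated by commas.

A->CC, B->BC, C->AA

  step 0 ⇒ step 1: CBA ⇒ AA·BC·CC
    A ↦ CC
    B ↦ BC
    C ↦ AA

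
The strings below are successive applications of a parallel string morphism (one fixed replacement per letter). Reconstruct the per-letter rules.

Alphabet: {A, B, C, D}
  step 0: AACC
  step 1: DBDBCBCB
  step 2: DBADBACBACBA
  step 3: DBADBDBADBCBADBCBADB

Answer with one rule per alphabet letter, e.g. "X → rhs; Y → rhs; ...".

A->DB, B->A, C->CB, D->DB

  step 2 ⇒ step 3: DBADBACBACBA ⇒ DB·A·DB·DB·A·DB·CB·A·DB·CB·A·DB
    A ↦ DB
    B ↦ A
    C ↦ CB
    D ↦ DB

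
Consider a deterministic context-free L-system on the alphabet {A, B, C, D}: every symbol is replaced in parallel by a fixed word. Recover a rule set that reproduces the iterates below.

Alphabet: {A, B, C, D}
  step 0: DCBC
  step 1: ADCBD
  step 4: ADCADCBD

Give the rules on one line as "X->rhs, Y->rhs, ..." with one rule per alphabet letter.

  step 0 ⇒ step 1: DCBC ⇒ A·D·CB·D
    B ↦ CB
    C ↦ D
    D ↦ A
    A ↦ C  (constrained at step 1)

A->C, B->CB, C->D, D->A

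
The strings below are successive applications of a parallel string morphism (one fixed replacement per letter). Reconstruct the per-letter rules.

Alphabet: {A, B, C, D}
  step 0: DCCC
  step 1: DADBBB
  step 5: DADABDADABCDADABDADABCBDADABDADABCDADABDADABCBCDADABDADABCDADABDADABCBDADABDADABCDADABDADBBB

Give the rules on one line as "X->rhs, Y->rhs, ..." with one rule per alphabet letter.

  step 0 ⇒ step 1: DCCC ⇒ DAD·B·B·B
    C ↦ B
    D ↦ DAD
    A ↦ AB  (constrained at step 1)
    B ↦ C  (constrained at step 1)

A->AB, B->C, C->B, D->DAD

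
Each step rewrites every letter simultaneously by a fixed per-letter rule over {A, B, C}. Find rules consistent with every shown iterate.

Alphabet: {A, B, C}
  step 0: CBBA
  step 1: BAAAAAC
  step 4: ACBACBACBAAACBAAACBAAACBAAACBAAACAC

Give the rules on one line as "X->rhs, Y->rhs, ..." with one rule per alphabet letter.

  step 0 ⇒ step 1: CBBA ⇒ B·AA·AA·AC
    A ↦ AC
    B ↦ AA
    C ↦ B

A->AC, B->AA, C->B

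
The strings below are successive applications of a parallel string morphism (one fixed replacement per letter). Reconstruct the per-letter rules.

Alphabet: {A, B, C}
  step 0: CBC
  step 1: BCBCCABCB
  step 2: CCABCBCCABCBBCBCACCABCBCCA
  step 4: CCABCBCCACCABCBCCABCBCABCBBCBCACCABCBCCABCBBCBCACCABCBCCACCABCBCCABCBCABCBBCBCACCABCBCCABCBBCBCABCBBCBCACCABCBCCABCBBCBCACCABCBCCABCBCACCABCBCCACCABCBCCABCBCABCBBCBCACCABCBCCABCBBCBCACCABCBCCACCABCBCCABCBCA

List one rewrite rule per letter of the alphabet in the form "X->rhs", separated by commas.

A->CA, B->CCA, C->BCB

  step 1 ⇒ step 2: BCBCCABCB ⇒ CCA·BCB·CCA·BCB·BCB·CA·CCA·BCB·CCA
    A ↦ CA
    B ↦ CCA
    C ↦ BCB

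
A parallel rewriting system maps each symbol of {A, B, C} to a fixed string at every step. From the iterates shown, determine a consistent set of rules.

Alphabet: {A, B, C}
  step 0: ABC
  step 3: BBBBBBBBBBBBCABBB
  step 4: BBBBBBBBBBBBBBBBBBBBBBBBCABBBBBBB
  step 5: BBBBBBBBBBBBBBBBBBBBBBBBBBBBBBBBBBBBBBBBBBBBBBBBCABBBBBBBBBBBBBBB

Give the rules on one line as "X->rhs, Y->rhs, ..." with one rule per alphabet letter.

  step 4 ⇒ step 5: BBBBBBBBBBBBBBBBBBBBBBBBCABBBBBBB ⇒ BB·BB·BB·BB·BB·BB·BB·BB·BB·BB·BB·BB·BB·BB·BB·BB·BB·BB·BB·BB·BB·BB·BB·BB·CA·B·BB·BB·BB·BB·BB·BB·BB
    A ↦ B
    B ↦ BB
    C ↦ CA

A->B, B->BB, C->CA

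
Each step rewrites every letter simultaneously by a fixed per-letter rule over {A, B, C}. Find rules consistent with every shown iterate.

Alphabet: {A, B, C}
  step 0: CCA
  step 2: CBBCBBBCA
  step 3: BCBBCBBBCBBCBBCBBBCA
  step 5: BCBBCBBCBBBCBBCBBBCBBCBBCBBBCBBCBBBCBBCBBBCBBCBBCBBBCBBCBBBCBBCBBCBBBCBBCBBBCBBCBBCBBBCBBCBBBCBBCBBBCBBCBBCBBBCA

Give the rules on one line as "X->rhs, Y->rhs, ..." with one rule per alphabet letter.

  step 2 ⇒ step 3: CBBCBBBCA ⇒ B·CBB·CBB·B·CBB·CBB·CBB·B·CA
    A ↦ CA
    B ↦ CBB
    C ↦ B

A->CA, B->CBB, C->B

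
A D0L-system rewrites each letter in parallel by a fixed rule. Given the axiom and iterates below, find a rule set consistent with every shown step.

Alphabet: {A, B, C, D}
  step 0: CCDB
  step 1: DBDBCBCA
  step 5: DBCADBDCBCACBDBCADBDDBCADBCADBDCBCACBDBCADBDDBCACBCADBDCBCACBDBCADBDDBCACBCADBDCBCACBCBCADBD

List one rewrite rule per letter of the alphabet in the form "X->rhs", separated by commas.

  step 0 ⇒ step 1: CCDB ⇒ DB·DB·CB·CA
    B ↦ CA
    C ↦ DB
    D ↦ CB
    A ↦ D  (constrained at step 1)

A->D, B->CA, C->DB, D->CB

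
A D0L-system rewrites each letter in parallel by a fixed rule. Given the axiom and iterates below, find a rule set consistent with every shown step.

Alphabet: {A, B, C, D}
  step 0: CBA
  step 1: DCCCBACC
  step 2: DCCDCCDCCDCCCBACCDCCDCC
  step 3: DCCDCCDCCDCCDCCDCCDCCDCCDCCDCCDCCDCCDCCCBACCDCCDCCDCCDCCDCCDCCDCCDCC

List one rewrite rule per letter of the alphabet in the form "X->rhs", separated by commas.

A->CC, B->CBA, C->DCC, D->DCC

  step 2 ⇒ step 3: DCCDCCDCCDCCCBACCDCCDCC ⇒ DCC·DCC·DCC·DCC·DCC·DCC·DCC·DCC·DCC·DCC·DCC·DCC·DCC·CBA·CC·DCC·DCC·DCC·DCC·DCC·DCC·DCC·DCC
    A ↦ CC
    B ↦ CBA
    C ↦ DCC
    D ↦ DCC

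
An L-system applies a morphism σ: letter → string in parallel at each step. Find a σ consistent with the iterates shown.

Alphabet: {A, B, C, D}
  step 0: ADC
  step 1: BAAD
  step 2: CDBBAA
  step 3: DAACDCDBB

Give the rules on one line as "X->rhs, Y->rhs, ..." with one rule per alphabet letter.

A->B, B->CD, C->D, D->AA

  step 2 ⇒ step 3: CDBBAA ⇒ D·AA·CD·CD·B·B
    A ↦ B
    B ↦ CD
    C ↦ D
    D ↦ AA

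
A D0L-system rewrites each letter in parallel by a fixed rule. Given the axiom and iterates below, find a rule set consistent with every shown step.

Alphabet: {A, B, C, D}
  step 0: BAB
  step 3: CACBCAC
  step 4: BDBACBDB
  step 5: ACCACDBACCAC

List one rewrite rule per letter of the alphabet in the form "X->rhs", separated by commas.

A->D, B->AC, C->B, D->C

  step 4 ⇒ step 5: BDBACBDB ⇒ AC·C·AC·D·B·AC·C·AC
    A ↦ D
    B ↦ AC
    C ↦ B
    D ↦ C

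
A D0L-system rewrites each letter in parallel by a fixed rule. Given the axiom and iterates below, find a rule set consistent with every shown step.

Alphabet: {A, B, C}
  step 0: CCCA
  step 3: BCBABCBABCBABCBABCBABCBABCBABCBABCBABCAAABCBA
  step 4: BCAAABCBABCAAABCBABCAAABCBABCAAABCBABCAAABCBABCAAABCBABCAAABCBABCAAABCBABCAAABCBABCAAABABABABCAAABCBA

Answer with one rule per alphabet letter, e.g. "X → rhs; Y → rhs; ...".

  step 3 ⇒ step 4: BCBABCBABCBABCBABCBABCBABCBABCBABCBABCAAABCBA ⇒ BC·AAA·BC·BA·BC·AAA·BC·BA·BC·AAA·BC·BA·BC·AAA·BC·BA·BC·AAA·BC·BA·BC·AAA·BC·BA·BC·AAA·BC·BA·BC·AAA·BC·BA·BC·AAA·BC·BA·BC·AAA·BA·BA·BA·BC·AAA·BC·BA
    A ↦ BA
    B ↦ BC
    C ↦ AAA

A->BA, B->BC, C->AAA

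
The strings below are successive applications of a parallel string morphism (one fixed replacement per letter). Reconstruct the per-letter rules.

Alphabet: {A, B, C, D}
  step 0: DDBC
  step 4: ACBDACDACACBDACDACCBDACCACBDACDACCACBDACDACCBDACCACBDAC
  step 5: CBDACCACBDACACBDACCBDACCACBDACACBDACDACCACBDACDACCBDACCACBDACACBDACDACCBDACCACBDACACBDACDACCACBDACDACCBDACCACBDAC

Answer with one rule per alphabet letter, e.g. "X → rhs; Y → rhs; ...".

A->CB, B->C, C->DAC, D->A

  step 4 ⇒ step 5: ACBDACDACACBDACDACCBDACCACBDACDACCACBDACDACCBDACCACBDAC ⇒ CB·DAC·C·A·CB·DAC·A·CB·DAC·CB·DAC·C·A·CB·DAC·A·CB·DAC·DAC·C·A·CB·DAC·DAC·CB·DAC·C·A·CB·DAC·A·CB·DAC·DAC·CB·DAC·C·A·CB·DAC·A·CB·DAC·DAC·C·A·CB·DAC·DAC·CB·DAC·C·A·CB·DAC
    A ↦ CB
    B ↦ C
    C ↦ DAC
    D ↦ A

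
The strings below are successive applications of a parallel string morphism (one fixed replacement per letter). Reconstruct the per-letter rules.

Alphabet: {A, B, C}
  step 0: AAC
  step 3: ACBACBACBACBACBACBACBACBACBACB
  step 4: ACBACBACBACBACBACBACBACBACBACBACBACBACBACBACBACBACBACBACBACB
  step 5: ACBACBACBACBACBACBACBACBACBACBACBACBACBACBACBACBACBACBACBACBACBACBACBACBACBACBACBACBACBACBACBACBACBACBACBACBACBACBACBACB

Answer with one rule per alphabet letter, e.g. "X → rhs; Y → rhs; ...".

A->ACB, B->CB, C->A

  step 4 ⇒ step 5: ACBACBACBACBACBACBACBACBACBACBACBACBACBACBACBACBACBACBACBACB ⇒ ACB·A·CB·ACB·A·CB·ACB·A·CB·ACB·A·CB·ACB·A·CB·ACB·A·CB·ACB·A·CB·ACB·A·CB·ACB·A·CB·ACB·A·CB·ACB·A·CB·ACB·A·CB·ACB·A·CB·ACB·A·CB·ACB·A·CB·ACB·A·CB·ACB·A·CB·ACB·A·CB·ACB·A·CB·ACB·A·CB
    A ↦ ACB
    B ↦ CB
    C ↦ A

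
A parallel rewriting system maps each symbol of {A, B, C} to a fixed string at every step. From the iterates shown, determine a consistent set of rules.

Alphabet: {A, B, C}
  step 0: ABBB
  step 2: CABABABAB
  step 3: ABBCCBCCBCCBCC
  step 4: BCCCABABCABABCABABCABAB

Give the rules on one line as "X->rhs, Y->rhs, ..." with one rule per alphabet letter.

  step 3 ⇒ step 4: ABBCCBCCBCCBCC ⇒ BC·C·C·AB·AB·C·AB·AB·C·AB·AB·C·AB·AB
    A ↦ BC
    B ↦ C
    C ↦ AB

A->BC, B->C, C->AB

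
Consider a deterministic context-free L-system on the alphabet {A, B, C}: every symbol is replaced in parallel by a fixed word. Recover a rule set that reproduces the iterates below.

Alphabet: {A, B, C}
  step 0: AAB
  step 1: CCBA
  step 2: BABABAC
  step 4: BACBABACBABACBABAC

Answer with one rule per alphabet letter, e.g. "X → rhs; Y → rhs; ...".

A->C, B->BA, C->BA

  step 1 ⇒ step 2: CCBA ⇒ BA·BA·BA·C
    A ↦ C
    B ↦ BA
    C ↦ BA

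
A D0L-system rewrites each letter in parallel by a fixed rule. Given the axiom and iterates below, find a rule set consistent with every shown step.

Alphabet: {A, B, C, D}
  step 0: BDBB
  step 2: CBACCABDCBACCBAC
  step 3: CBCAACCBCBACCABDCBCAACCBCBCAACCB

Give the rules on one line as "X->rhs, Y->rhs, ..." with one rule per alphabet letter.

A->AC, B->CA, C->CB, D->BD

  step 2 ⇒ step 3: CBACCABDCBACCBAC ⇒ CB·CA·AC·CB·CB·AC·CA·BD·CB·CA·AC·CB·CB·CA·AC·CB
    A ↦ AC
    B ↦ CA
    C ↦ CB
    D ↦ BD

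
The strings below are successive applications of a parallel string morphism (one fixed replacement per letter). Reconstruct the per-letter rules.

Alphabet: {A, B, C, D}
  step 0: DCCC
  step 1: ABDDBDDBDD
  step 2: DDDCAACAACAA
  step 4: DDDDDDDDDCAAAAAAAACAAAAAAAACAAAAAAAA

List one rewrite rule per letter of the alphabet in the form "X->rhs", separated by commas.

A->DDD, B->C, C->BDD, D->A

  step 1 ⇒ step 2: ABDDBDDBDD ⇒ DDD·C·A·A·C·A·A·C·A·A
    A ↦ DDD
    B ↦ C
    D ↦ A
  step 0 ⇒ step 1: DCCC ⇒ A·BDD·BDD·BDD
    C ↦ BDD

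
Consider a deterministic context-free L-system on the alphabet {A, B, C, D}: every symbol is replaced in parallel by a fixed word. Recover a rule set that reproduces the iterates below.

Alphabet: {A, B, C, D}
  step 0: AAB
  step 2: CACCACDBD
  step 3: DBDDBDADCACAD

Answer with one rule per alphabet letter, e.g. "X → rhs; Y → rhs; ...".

  step 2 ⇒ step 3: CACCACDBD ⇒ D·B·D·D·B·D·AD·CAC·AD
    A ↦ B
    B ↦ CAC
    C ↦ D
    D ↦ AD

A->B, B->CAC, C->D, D->AD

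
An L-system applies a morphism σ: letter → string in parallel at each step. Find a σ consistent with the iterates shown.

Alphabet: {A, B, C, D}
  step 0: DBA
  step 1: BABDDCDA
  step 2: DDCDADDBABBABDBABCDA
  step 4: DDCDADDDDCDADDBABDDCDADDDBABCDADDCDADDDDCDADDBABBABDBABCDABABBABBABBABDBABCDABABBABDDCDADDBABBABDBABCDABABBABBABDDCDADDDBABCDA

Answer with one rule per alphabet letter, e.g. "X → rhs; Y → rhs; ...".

A->CDA, B->DD, C->D, D->BAB

  step 1 ⇒ step 2: BABDDCDA ⇒ DD·CDA·DD·BAB·BAB·D·BAB·CDA
    A ↦ CDA
    B ↦ DD
    C ↦ D
    D ↦ BAB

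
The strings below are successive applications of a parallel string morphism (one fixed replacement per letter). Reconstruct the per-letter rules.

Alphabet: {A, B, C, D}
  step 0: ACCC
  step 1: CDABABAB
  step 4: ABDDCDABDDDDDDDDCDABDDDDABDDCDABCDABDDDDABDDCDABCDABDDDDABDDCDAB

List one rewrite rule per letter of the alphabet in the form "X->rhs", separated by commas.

A->CD, B->AB, C->AB, D->DD

  step 0 ⇒ step 1: ACCC ⇒ CD·AB·AB·AB
    A ↦ CD
    C ↦ AB
    B ↦ AB  (constrained at step 1)
    D ↦ DD  (constrained at step 1)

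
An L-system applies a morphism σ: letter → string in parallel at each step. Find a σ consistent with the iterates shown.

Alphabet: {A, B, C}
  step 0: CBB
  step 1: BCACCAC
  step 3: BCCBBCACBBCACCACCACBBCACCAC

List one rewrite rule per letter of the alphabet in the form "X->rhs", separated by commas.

A->CCB, B->CAC, C->B

  step 0 ⇒ step 1: CBB ⇒ B·CAC·CAC
    B ↦ CAC
    C ↦ B
    A ↦ CCB  (constrained at step 1)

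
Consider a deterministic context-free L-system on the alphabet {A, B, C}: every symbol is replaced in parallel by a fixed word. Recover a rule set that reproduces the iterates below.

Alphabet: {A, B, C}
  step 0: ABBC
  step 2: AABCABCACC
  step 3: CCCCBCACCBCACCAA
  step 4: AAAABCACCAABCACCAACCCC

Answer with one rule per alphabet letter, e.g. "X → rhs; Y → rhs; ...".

  step 3 ⇒ step 4: CCCCBCACCBCACCAA ⇒ A·A·A·A·BC·A·CC·A·A·BC·A·CC·A·A·CC·CC
    A ↦ CC
    B ↦ BC
    C ↦ A

A->CC, B->BC, C->A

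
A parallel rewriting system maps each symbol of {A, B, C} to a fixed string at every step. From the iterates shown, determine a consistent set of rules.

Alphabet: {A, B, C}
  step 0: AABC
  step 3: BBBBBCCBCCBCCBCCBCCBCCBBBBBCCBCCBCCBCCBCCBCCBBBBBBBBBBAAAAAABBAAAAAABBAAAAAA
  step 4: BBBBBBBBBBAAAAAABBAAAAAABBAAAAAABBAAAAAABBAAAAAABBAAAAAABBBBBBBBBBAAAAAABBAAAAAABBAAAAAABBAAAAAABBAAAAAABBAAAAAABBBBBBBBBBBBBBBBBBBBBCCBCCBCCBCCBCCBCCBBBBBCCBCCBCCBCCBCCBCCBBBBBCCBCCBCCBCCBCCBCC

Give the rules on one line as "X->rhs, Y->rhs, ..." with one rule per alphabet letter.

A->BCC, B->BB, C->AAA

  step 3 ⇒ step 4: BBBBBCCBCCBCCBCCBCCBCCBBBBBCCBCCBCCBCCBCCBCCBBBBBBBBBBAAAAAABBAAAAAABBAAAAAA ⇒ BB·BB·BB·BB·BB·AAA·AAA·BB·AAA·AAA·BB·AAA·AAA·BB·AAA·AAA·BB·AAA·AAA·BB·AAA·AAA·BB·BB·BB·BB·BB·AAA·AAA·BB·AAA·AAA·BB·AAA·AAA·BB·AAA·AAA·BB·AAA·AAA·BB·AAA·AAA·BB·BB·BB·BB·BB·BB·BB·BB·BB·BB·BCC·BCC·BCC·BCC·BCC·BCC·BB·BB·BCC·BCC·BCC·BCC·BCC·BCC·BB·BB·BCC·BCC·BCC·BCC·BCC·BCC
    A ↦ BCC
    B ↦ BB
    C ↦ AAA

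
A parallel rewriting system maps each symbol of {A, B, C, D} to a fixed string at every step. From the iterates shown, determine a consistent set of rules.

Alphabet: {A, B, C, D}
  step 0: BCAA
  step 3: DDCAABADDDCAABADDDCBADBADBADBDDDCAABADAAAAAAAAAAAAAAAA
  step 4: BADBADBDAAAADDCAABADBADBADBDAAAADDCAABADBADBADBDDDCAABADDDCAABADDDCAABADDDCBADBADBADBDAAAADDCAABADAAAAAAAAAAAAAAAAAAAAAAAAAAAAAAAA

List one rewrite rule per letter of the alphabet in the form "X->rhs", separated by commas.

A->AA, B->DDC, C->BD, D->BAD

  step 3 ⇒ step 4: DDCAABADDDCAABADDDCBADBADBADBDDDCAABADAAAAAAAAAAAAAAAA ⇒ BAD·BAD·BD·AA·AA·DDC·AA·BAD·BAD·BAD·BD·AA·AA·DDC·AA·BAD·BAD·BAD·BD·DDC·AA·BAD·DDC·AA·BAD·DDC·AA·BAD·DDC·BAD·BAD·BAD·BD·AA·AA·DDC·AA·BAD·AA·AA·AA·AA·AA·AA·AA·AA·AA·AA·AA·AA·AA·AA·AA·AA
    A ↦ AA
    B ↦ DDC
    C ↦ BD
    D ↦ BAD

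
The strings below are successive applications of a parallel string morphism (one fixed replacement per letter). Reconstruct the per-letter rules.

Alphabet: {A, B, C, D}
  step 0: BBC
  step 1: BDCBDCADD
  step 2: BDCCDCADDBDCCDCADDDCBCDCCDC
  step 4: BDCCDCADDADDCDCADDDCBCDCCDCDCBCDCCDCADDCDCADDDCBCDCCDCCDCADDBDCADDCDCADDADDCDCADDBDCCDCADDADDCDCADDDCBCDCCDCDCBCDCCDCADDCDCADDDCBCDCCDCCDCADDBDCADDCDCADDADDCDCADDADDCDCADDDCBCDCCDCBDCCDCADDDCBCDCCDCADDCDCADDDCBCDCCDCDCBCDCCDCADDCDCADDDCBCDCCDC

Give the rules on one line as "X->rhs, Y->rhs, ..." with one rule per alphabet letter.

A->DCB, B->BDC, C->ADD, D->CDC

  step 1 ⇒ step 2: BDCBDCADD ⇒ BDC·CDC·ADD·BDC·CDC·ADD·DCB·CDC·CDC
    A ↦ DCB
    B ↦ BDC
    C ↦ ADD
    D ↦ CDC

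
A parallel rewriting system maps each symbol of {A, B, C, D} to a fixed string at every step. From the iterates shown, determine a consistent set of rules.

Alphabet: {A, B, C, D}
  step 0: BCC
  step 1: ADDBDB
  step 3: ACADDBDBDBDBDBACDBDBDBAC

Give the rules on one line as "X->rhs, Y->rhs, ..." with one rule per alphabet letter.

  step 0 ⇒ step 1: BCC ⇒ AD·DB·DB
    B ↦ AD
    C ↦ DB
    A ↦ DB  (constrained at step 1)
    D ↦ AC  (constrained at step 1)

A->DB, B->AD, C->DB, D->AC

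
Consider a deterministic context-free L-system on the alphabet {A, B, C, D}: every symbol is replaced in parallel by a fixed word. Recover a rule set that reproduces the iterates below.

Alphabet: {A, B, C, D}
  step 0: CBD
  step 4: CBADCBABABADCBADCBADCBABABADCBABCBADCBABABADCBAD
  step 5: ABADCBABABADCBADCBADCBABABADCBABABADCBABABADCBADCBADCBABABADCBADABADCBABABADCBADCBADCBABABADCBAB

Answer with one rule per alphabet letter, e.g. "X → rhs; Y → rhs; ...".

  step 4 ⇒ step 5: CBADCBABABADCBADCBADCBABABADCBABCBADCBABABADCBAD ⇒ AB·AD·CB·AB·AB·AD·CB·AD·CB·AD·CB·AB·AB·AD·CB·AB·AB·AD·CB·AB·AB·AD·CB·AD·CB·AD·CB·AB·AB·AD·CB·AD·AB·AD·CB·AB·AB·AD·CB·AD·CB·AD·CB·AB·AB·AD·CB·AB
    A ↦ CB
    B ↦ AD
    C ↦ AB
    D ↦ AB

A->CB, B->AD, C->AB, D->AB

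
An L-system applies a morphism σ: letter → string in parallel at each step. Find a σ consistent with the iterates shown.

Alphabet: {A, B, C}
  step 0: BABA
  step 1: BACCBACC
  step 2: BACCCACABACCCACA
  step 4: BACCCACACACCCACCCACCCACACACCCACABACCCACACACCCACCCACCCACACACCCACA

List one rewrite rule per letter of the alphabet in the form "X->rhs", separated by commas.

  step 1 ⇒ step 2: BACCBACC ⇒ BA·CC·CA·CA·BA·CC·CA·CA
    A ↦ CC
    B ↦ BA
    C ↦ CA

A->CC, B->BA, C->CA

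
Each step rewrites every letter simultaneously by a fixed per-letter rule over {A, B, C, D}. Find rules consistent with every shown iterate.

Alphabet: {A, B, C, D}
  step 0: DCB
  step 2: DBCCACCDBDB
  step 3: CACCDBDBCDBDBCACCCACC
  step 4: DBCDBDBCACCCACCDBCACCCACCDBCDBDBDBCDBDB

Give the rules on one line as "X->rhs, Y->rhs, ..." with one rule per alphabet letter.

A->C, B->CC, C->DB, D->CA

  step 3 ⇒ step 4: CACCDBDBCDBDBCACCCACC ⇒ DB·C·DB·DB·CA·CC·CA·CC·DB·CA·CC·CA·CC·DB·C·DB·DB·DB·C·DB·DB
    A ↦ C
    B ↦ CC
    C ↦ DB
    D ↦ CA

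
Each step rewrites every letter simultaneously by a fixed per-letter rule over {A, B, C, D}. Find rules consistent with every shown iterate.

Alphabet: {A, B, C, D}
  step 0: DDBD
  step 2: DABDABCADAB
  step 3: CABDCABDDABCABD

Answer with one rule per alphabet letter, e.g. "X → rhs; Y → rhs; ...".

  step 2 ⇒ step 3: DABDABCADAB ⇒ CA·B·D·CA·B·D·DA·B·CA·B·D
    A ↦ B
    B ↦ D
    C ↦ DA
    D ↦ CA

A->B, B->D, C->DA, D->CA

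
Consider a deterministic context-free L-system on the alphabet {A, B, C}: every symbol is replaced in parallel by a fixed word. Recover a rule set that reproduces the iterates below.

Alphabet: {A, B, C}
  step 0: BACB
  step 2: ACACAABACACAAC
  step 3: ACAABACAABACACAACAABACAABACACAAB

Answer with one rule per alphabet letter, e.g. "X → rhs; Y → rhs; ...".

  step 2 ⇒ step 3: ACACAABACACAAC ⇒ AC·AAB·AC·AAB·AC·AC·A·AC·AAB·AC·AAB·AC·AC·AAB
    A ↦ AC
    B ↦ A
    C ↦ AAB

A->AC, B->A, C->AAB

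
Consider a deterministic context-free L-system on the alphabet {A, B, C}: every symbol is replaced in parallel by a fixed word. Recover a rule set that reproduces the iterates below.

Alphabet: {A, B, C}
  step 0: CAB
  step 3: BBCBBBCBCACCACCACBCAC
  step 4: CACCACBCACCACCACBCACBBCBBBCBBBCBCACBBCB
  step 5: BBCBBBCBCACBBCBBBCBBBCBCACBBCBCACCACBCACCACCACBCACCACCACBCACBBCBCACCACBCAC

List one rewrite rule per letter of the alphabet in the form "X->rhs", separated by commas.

A->BC, B->CAC, C->B

  step 4 ⇒ step 5: CACCACBCACCACCACBCACBBCBBBCBBBCBCACBBCB ⇒ B·BC·B·B·BC·B·CAC·B·BC·B·B·BC·B·B·BC·B·CAC·B·BC·B·CAC·CAC·B·CAC·CAC·CAC·B·CAC·CAC·CAC·B·CAC·B·BC·B·CAC·CAC·B·CAC
    A ↦ BC
    B ↦ CAC
    C ↦ B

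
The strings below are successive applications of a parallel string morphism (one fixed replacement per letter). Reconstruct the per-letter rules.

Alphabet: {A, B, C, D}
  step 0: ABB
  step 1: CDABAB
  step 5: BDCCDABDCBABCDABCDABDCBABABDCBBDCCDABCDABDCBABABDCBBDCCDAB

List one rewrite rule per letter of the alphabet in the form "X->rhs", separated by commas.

A->CD, B->AB, C->B, D->DC

  step 0 ⇒ step 1: ABB ⇒ CD·AB·AB
    A ↦ CD
    B ↦ AB
    C ↦ B  (constrained at step 1)
    D ↦ DC  (constrained at step 1)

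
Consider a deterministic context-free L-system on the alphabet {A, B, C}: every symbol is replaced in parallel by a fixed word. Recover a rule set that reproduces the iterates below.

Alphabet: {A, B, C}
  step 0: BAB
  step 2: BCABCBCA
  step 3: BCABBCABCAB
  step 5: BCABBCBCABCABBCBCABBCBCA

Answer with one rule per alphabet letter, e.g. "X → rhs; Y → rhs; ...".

A->B, B->BC, C->A

  step 2 ⇒ step 3: BCABCBCA ⇒ BC·A·B·BC·A·BC·A·B
    A ↦ B
    B ↦ BC
    C ↦ A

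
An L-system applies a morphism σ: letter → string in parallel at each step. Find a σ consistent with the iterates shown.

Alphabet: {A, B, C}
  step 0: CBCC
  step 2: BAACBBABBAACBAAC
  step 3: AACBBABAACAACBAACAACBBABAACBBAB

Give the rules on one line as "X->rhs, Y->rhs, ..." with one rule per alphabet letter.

  step 2 ⇒ step 3: BAACBBABBAACBAAC ⇒ AAC·B·B·AB·AAC·AAC·B·AAC·AAC·B·B·AB·AAC·B·B·AB
    A ↦ B
    B ↦ AAC
    C ↦ AB

A->B, B->AAC, C->AB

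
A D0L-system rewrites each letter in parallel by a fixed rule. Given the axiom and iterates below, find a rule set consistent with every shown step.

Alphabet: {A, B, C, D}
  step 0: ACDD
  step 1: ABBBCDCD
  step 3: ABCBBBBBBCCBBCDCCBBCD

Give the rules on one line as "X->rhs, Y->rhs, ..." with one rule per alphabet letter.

  step 0 ⇒ step 1: ACDD ⇒ AB·BB·CD·CD
    A ↦ AB
    C ↦ BB
    D ↦ CD
    B ↦ C  (constrained at step 1)

A->AB, B->C, C->BB, D->CD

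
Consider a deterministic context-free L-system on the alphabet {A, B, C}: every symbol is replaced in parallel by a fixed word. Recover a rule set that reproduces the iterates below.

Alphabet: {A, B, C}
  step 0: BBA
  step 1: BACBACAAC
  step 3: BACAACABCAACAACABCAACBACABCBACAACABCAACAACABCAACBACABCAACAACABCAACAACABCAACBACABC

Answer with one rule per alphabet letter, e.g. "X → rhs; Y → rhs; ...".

A->AAC, B->BAC, C->ABC

  step 0 ⇒ step 1: BBA ⇒ BAC·BAC·AAC
    A ↦ AAC
    B ↦ BAC
    C ↦ ABC  (constrained at step 1)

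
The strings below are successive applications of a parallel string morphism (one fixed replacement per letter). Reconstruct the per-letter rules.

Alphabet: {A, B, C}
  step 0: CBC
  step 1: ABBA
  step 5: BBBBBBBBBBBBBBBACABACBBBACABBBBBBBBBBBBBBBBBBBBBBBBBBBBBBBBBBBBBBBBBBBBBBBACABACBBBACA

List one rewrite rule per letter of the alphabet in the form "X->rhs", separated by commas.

  step 0 ⇒ step 1: CBC ⇒ A·BB·A
    B ↦ BB
    C ↦ A
    A ↦ BAC  (constrained at step 1)

A->BAC, B->BB, C->A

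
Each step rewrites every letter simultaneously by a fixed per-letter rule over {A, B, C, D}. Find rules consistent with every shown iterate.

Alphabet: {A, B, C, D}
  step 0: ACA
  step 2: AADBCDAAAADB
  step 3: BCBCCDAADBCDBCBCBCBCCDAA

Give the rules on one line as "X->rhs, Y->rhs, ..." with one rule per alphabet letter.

A->BC, B->AA, C->DB, D->CD

  step 2 ⇒ step 3: AADBCDAAAADB ⇒ BC·BC·CD·AA·DB·CD·BC·BC·BC·BC·CD·AA
    A ↦ BC
    B ↦ AA
    C ↦ DB
    D ↦ CD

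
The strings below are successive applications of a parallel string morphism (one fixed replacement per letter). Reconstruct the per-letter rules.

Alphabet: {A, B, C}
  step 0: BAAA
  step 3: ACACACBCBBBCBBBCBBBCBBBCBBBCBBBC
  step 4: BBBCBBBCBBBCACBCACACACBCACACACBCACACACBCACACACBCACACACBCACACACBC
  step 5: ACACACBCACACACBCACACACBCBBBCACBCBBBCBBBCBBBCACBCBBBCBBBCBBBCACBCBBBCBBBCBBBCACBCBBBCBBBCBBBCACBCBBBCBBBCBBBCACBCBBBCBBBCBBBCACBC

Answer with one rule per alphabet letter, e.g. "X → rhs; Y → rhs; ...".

  step 4 ⇒ step 5: BBBCBBBCBBBCACBCACACACBCACACACBCACACACBCACACACBCACACACBCACACACBC ⇒ AC·AC·AC·BC·AC·AC·AC·BC·AC·AC·AC·BC·BB·BC·AC·BC·BB·BC·BB·BC·BB·BC·AC·BC·BB·BC·BB·BC·BB·BC·AC·BC·BB·BC·BB·BC·BB·BC·AC·BC·BB·BC·BB·BC·BB·BC·AC·BC·BB·BC·BB·BC·BB·BC·AC·BC·BB·BC·BB·BC·BB·BC·AC·BC
    A ↦ BB
    B ↦ AC
    C ↦ BC

A->BB, B->AC, C->BC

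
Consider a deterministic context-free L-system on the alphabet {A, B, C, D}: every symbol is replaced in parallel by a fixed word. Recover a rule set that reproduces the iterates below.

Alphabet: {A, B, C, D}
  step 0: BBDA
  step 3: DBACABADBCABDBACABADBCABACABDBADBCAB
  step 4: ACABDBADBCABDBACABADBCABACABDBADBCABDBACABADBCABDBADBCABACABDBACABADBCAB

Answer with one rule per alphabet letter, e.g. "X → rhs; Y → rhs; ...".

  step 3 ⇒ step 4: DBACABADBCABDBACABADBCABACABDBADBCAB ⇒ A·CAB·DB·A·DB·CAB·DB·A·CAB·A·DB·CAB·A·CAB·DB·A·DB·CAB·DB·A·CAB·A·DB·CAB·DB·A·DB·CAB·A·CAB·DB·A·CAB·A·DB·CAB
    A ↦ DB
    B ↦ CAB
    C ↦ A
    D ↦ A

A->DB, B->CAB, C->A, D->A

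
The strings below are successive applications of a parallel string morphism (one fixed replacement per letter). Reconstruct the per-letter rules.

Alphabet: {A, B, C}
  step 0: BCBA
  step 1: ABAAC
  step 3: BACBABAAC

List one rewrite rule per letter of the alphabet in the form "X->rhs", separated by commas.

  step 0 ⇒ step 1: BCBA ⇒ A·BA·A·C
    A ↦ C
    B ↦ A
    C ↦ BA

A->C, B->A, C->BA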